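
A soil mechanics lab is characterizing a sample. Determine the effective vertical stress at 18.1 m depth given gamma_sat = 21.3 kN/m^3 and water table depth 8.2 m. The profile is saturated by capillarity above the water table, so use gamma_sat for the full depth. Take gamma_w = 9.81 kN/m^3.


Total stress = gamma_sat * depth
sigma = 21.3 * 18.1 = 385.53 kPa
Pore water pressure u = gamma_w * (depth - d_wt)
u = 9.81 * (18.1 - 8.2) = 97.119 kPa
Effective stress = sigma - u
sigma' = 385.53 - 97.119 = 288.41 kPa


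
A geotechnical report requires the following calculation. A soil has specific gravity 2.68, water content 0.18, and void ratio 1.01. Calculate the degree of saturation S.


Result: 0.4776

Derivation:
Using S = Gs * w / e
S = 2.68 * 0.18 / 1.01
S = 0.4776


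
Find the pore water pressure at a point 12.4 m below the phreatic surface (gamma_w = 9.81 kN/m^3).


Result: 121.64 kPa

Derivation:
Using u = gamma_w * h_w
u = 9.81 * 12.4
u = 121.64 kPa


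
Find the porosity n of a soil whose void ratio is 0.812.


Result: 0.4481

Derivation:
Using the relation n = e / (1 + e)
n = 0.812 / (1 + 0.812)
n = 0.812 / 1.812
n = 0.4481


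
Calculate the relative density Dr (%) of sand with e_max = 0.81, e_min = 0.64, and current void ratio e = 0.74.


Using Dr = (e_max - e) / (e_max - e_min) * 100
e_max - e = 0.81 - 0.74 = 0.07
e_max - e_min = 0.81 - 0.64 = 0.17
Dr = 0.07 / 0.17 * 100
Dr = 41.18 %


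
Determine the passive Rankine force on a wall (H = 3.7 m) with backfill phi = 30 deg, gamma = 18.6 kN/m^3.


Result: 381.95 kN/m

Derivation:
Compute passive earth pressure coefficient:
Kp = tan^2(45 + phi/2) = tan^2(60.0) = 3
Compute passive force:
Pp = 0.5 * Kp * gamma * H^2
Pp = 0.5 * 3 * 18.6 * 3.7^2
Pp = 381.95 kN/m


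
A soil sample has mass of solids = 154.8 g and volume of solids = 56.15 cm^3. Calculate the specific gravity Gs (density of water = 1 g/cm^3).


Result: 2.757

Derivation:
Using Gs = m_s / (V_s * rho_w)
Since rho_w = 1 g/cm^3:
Gs = 154.8 / 56.15
Gs = 2.757


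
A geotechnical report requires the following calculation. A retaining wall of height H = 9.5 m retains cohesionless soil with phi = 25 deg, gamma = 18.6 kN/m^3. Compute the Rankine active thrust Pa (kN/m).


Compute active earth pressure coefficient:
Ka = tan^2(45 - phi/2) = tan^2(32.5) = 0.405859
Compute active force:
Pa = 0.5 * Ka * gamma * H^2
Pa = 0.5 * 0.405859 * 18.6 * 9.5^2
Pa = 340.65 kN/m


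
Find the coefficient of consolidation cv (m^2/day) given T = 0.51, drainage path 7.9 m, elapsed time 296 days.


Result: 0.10753 m^2/day

Derivation:
Using cv = T * H_dr^2 / t
H_dr^2 = 7.9^2 = 62.41
cv = 0.51 * 62.41 / 296
cv = 0.10753 m^2/day


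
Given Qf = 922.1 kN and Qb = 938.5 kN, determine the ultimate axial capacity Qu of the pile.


Result: 1860.6 kN

Derivation:
Using Qu = Qf + Qb
Qu = 922.1 + 938.5
Qu = 1860.6 kN


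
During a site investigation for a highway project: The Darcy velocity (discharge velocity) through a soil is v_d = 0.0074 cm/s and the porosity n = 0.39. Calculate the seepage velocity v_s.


Using v_s = v_d / n
v_s = 0.0074 / 0.39
v_s = 0.01897 cm/s


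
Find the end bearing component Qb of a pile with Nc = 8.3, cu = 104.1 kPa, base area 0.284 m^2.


Using Qb = Nc * cu * Ab
Qb = 8.3 * 104.1 * 0.284
Qb = 245.38 kN


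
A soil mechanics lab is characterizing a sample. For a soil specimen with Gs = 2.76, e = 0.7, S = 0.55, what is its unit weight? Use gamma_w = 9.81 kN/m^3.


Result: 18.149 kN/m^3

Derivation:
Using gamma = gamma_w * (Gs + S*e) / (1 + e)
Numerator: Gs + S*e = 2.76 + 0.55*0.7 = 3.145
Denominator: 1 + e = 1 + 0.7 = 1.7
gamma = 9.81 * 3.145 / 1.7
gamma = 18.149 kN/m^3


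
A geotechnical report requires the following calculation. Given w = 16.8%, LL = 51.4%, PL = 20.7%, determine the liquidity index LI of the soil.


First compute the plasticity index:
PI = LL - PL = 51.4 - 20.7 = 30.7
Then compute the liquidity index:
LI = (w - PL) / PI
LI = (16.8 - 20.7) / 30.7
LI = -0.127


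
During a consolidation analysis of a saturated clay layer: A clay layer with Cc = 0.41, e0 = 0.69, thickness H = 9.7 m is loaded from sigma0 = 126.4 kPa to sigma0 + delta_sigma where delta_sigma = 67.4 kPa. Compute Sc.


Using Sc = Cc * H / (1 + e0) * log10((sigma0 + delta_sigma) / sigma0)
Stress ratio = (126.4 + 67.4) / 126.4 = 1.53323
log10(1.53323) = 0.185607
Cc * H / (1 + e0) = 0.41 * 9.7 / (1 + 0.69) = 2.35325
Sc = 2.35325 * 0.185607
Sc = 0.4368 m


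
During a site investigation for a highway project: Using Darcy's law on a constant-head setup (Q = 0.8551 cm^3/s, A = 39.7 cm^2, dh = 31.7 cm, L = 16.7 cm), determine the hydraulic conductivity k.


Compute hydraulic gradient:
i = dh / L = 31.7 / 16.7 = 1.8982
Then apply Darcy's law:
k = Q / (A * i)
k = 0.8551 / (39.7 * 1.8982)
k = 0.8551 / 75.3587
k = 0.011347 cm/s


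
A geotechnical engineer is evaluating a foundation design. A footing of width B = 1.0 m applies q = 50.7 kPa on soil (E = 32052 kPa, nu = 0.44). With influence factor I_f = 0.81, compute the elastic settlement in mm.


Using Se = q * B * (1 - nu^2) * I_f / E
1 - nu^2 = 1 - 0.44^2 = 0.8064
Se = 50.7 * 1.0 * 0.8064 * 0.81 / 32052
Se = 0.001033 m
Convert to mm: Se = 0.001033 * 1000 = 1.033 mm


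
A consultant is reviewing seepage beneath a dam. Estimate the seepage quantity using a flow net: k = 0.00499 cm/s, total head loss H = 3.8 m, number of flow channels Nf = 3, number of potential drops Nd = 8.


Convert k to m/s for unit consistency with H:
k = 0.00499 cm/s = 0.00499 / 100 m/s = 4.99e-05 m/s
Using q = k * H * Nf / Nd
Nf / Nd = 3 / 8 = 0.375
q = 4.99e-05 * 3.8 * 0.375
q = 7.111e-05 m^3/s per m


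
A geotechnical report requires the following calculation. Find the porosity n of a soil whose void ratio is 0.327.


Result: 0.2464

Derivation:
Using the relation n = e / (1 + e)
n = 0.327 / (1 + 0.327)
n = 0.327 / 1.327
n = 0.2464


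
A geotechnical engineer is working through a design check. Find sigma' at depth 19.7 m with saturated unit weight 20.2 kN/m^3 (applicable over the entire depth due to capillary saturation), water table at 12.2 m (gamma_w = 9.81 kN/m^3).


Result: 324.37 kPa

Derivation:
Total stress = gamma_sat * depth
sigma = 20.2 * 19.7 = 397.94 kPa
Pore water pressure u = gamma_w * (depth - d_wt)
u = 9.81 * (19.7 - 12.2) = 73.575 kPa
Effective stress = sigma - u
sigma' = 397.94 - 73.575 = 324.37 kPa


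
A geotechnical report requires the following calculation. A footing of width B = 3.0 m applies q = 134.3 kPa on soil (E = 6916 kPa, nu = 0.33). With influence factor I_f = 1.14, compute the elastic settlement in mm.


Result: 59.18 mm

Derivation:
Using Se = q * B * (1 - nu^2) * I_f / E
1 - nu^2 = 1 - 0.33^2 = 0.8911
Se = 134.3 * 3.0 * 0.8911 * 1.14 / 6916
Se = 0.059180 m
Convert to mm: Se = 0.059180 * 1000 = 59.18 mm


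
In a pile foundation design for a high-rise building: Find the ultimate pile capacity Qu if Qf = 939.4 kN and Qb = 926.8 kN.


Result: 1866.2 kN

Derivation:
Using Qu = Qf + Qb
Qu = 939.4 + 926.8
Qu = 1866.2 kN


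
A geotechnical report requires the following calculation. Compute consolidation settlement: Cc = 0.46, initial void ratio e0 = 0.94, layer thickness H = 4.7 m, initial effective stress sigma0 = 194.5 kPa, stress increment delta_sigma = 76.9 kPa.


Using Sc = Cc * H / (1 + e0) * log10((sigma0 + delta_sigma) / sigma0)
Stress ratio = (194.5 + 76.9) / 194.5 = 1.39537
log10(1.39537) = 0.14469
Cc * H / (1 + e0) = 0.46 * 4.7 / (1 + 0.94) = 1.11443
Sc = 1.11443 * 0.14469
Sc = 0.1612 m


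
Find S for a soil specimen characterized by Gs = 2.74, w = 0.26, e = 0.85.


Using S = Gs * w / e
S = 2.74 * 0.26 / 0.85
S = 0.8381


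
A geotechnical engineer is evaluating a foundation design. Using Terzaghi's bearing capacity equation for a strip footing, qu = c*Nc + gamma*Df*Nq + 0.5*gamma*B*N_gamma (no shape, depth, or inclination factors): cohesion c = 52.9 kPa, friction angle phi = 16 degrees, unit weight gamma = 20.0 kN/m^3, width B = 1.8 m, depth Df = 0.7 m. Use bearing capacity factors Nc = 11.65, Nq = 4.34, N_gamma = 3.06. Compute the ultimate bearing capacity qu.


Compute qu = c*Nc + gamma*Df*Nq + 0.5*gamma*B*N_gamma
Term 1: 52.9 * 11.65 = 616.285
Term 2: 20.0 * 0.7 * 4.34 = 60.76
Term 3: 0.5 * 20.0 * 1.8 * 3.06 = 55.08
qu = 616.285 + 60.76 + 55.08
qu = 732.13 kPa


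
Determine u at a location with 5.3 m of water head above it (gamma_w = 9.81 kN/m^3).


Result: 51.99 kPa

Derivation:
Using u = gamma_w * h_w
u = 9.81 * 5.3
u = 51.99 kPa


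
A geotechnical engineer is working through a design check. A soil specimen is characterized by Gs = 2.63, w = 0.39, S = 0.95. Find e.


Result: 1.0797

Derivation:
Using the relation e = Gs * w / S
e = 2.63 * 0.39 / 0.95
e = 1.0797


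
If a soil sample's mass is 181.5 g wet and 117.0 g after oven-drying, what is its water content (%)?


Using w = (m_wet - m_dry) / m_dry * 100
m_wet - m_dry = 181.5 - 117.0 = 64.5 g
w = 64.5 / 117.0 * 100
w = 55.13 %


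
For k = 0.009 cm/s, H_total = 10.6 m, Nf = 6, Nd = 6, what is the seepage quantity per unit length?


Result: 0.000954 m^3/s per m

Derivation:
Convert k to m/s for unit consistency with H:
k = 0.009 cm/s = 0.009 / 100 m/s = 9e-05 m/s
Using q = k * H * Nf / Nd
Nf / Nd = 6 / 6 = 1.0
q = 9e-05 * 10.6 * 1.0
q = 0.000954 m^3/s per m


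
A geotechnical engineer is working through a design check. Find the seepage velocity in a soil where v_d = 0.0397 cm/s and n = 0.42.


Using v_s = v_d / n
v_s = 0.0397 / 0.42
v_s = 0.09452 cm/s


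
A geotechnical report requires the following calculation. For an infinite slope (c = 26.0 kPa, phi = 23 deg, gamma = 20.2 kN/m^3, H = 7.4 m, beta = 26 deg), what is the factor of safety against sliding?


Using Fs = c / (gamma*H*sin(beta)*cos(beta)) + tan(phi)/tan(beta)
Cohesion contribution = 26.0 / (20.2*7.4*sin(26)*cos(26))
Cohesion contribution = 0.441457
Friction contribution = tan(23)/tan(26) = 0.870302
Fs = 0.441457 + 0.870302
Fs = 1.312


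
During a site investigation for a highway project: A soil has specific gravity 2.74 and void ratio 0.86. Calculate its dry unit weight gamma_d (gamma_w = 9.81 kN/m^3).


Using gamma_d = Gs * gamma_w / (1 + e)
gamma_d = 2.74 * 9.81 / (1 + 0.86)
gamma_d = 2.74 * 9.81 / 1.86
gamma_d = 14.451 kN/m^3


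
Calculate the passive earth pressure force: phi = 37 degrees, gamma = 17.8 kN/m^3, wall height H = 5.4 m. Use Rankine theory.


Compute passive earth pressure coefficient:
Kp = tan^2(45 + phi/2) = tan^2(63.5) = 4.022791
Compute passive force:
Pp = 0.5 * Kp * gamma * H^2
Pp = 0.5 * 4.022791 * 17.8 * 5.4^2
Pp = 1044.01 kN/m


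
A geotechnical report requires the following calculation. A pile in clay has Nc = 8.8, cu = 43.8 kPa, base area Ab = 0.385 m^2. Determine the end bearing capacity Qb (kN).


Using Qb = Nc * cu * Ab
Qb = 8.8 * 43.8 * 0.385
Qb = 148.39 kN


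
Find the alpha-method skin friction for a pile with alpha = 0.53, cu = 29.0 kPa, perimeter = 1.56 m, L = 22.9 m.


Using Qs = alpha * cu * perimeter * L
Qs = 0.53 * 29.0 * 1.56 * 22.9
Qs = 549.08 kN


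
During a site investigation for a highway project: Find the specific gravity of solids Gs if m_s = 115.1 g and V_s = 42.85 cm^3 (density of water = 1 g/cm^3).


Using Gs = m_s / (V_s * rho_w)
Since rho_w = 1 g/cm^3:
Gs = 115.1 / 42.85
Gs = 2.686


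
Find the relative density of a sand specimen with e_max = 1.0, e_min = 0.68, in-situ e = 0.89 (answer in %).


Using Dr = (e_max - e) / (e_max - e_min) * 100
e_max - e = 1.0 - 0.89 = 0.11
e_max - e_min = 1.0 - 0.68 = 0.32
Dr = 0.11 / 0.32 * 100
Dr = 34.38 %


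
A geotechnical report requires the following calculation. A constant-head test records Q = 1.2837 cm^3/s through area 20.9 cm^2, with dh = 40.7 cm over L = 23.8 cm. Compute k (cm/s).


Compute hydraulic gradient:
i = dh / L = 40.7 / 23.8 = 1.71008
Then apply Darcy's law:
k = Q / (A * i)
k = 1.2837 / (20.9 * 1.71008)
k = 1.2837 / 35.7408
k = 0.035917 cm/s


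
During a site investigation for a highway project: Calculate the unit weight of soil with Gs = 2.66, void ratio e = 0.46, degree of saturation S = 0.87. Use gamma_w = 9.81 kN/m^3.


Using gamma = gamma_w * (Gs + S*e) / (1 + e)
Numerator: Gs + S*e = 2.66 + 0.87*0.46 = 3.0602
Denominator: 1 + e = 1 + 0.46 = 1.46
gamma = 9.81 * 3.0602 / 1.46
gamma = 20.562 kN/m^3


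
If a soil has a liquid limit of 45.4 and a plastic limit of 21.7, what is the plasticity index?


Result: 23.7

Derivation:
Using PI = LL - PL
PI = 45.4 - 21.7
PI = 23.7


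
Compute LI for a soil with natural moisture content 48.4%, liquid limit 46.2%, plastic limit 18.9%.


Result: 1.081

Derivation:
First compute the plasticity index:
PI = LL - PL = 46.2 - 18.9 = 27.3
Then compute the liquidity index:
LI = (w - PL) / PI
LI = (48.4 - 18.9) / 27.3
LI = 1.081


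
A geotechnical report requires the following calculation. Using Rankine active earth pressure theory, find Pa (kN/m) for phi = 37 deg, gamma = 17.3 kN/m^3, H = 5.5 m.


Compute active earth pressure coefficient:
Ka = tan^2(45 - phi/2) = tan^2(26.5) = 0.248584
Compute active force:
Pa = 0.5 * Ka * gamma * H^2
Pa = 0.5 * 0.248584 * 17.3 * 5.5^2
Pa = 65.05 kN/m


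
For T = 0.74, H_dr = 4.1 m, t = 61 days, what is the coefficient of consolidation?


Using cv = T * H_dr^2 / t
H_dr^2 = 4.1^2 = 16.81
cv = 0.74 * 16.81 / 61
cv = 0.20392 m^2/day


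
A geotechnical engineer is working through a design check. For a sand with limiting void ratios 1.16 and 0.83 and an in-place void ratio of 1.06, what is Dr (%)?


Using Dr = (e_max - e) / (e_max - e_min) * 100
e_max - e = 1.16 - 1.06 = 0.1
e_max - e_min = 1.16 - 0.83 = 0.33
Dr = 0.1 / 0.33 * 100
Dr = 30.3 %


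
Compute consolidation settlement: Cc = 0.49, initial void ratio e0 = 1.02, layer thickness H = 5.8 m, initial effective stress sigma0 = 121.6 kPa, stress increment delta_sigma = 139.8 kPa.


Using Sc = Cc * H / (1 + e0) * log10((sigma0 + delta_sigma) / sigma0)
Stress ratio = (121.6 + 139.8) / 121.6 = 2.14967
log10(2.14967) = 0.332372
Cc * H / (1 + e0) = 0.49 * 5.8 / (1 + 1.02) = 1.40693
Sc = 1.40693 * 0.332372
Sc = 0.4676 m


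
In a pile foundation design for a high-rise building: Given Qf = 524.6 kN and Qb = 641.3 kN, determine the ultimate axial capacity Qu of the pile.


Using Qu = Qf + Qb
Qu = 524.6 + 641.3
Qu = 1165.9 kN


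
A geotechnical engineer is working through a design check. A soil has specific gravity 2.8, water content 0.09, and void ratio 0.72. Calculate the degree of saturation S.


Using S = Gs * w / e
S = 2.8 * 0.09 / 0.72
S = 0.35


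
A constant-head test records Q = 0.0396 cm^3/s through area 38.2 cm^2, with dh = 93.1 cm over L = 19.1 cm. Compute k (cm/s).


Result: 0.000213 cm/s

Derivation:
Compute hydraulic gradient:
i = dh / L = 93.1 / 19.1 = 4.87435
Then apply Darcy's law:
k = Q / (A * i)
k = 0.0396 / (38.2 * 4.87435)
k = 0.0396 / 186.2
k = 0.000213 cm/s


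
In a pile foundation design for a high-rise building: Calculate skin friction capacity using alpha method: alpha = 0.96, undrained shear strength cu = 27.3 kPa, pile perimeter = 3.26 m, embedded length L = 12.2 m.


Using Qs = alpha * cu * perimeter * L
Qs = 0.96 * 27.3 * 3.26 * 12.2
Qs = 1042.34 kN


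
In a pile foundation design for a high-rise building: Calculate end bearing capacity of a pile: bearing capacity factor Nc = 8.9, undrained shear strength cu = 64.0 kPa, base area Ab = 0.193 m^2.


Result: 109.93 kN

Derivation:
Using Qb = Nc * cu * Ab
Qb = 8.9 * 64.0 * 0.193
Qb = 109.93 kN


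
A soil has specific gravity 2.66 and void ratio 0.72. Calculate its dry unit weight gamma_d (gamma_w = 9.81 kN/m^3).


Using gamma_d = Gs * gamma_w / (1 + e)
gamma_d = 2.66 * 9.81 / (1 + 0.72)
gamma_d = 2.66 * 9.81 / 1.72
gamma_d = 15.171 kN/m^3


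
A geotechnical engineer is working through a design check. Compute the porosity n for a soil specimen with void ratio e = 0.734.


Result: 0.4233

Derivation:
Using the relation n = e / (1 + e)
n = 0.734 / (1 + 0.734)
n = 0.734 / 1.734
n = 0.4233


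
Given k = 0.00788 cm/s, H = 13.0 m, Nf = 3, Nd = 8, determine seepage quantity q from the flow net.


Result: 0.0003841 m^3/s per m

Derivation:
Convert k to m/s for unit consistency with H:
k = 0.00788 cm/s = 0.00788 / 100 m/s = 7.88e-05 m/s
Using q = k * H * Nf / Nd
Nf / Nd = 3 / 8 = 0.375
q = 7.88e-05 * 13.0 * 0.375
q = 0.0003841 m^3/s per m


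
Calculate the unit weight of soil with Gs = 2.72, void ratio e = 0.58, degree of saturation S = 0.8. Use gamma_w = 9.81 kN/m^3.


Result: 19.769 kN/m^3

Derivation:
Using gamma = gamma_w * (Gs + S*e) / (1 + e)
Numerator: Gs + S*e = 2.72 + 0.8*0.58 = 3.184
Denominator: 1 + e = 1 + 0.58 = 1.58
gamma = 9.81 * 3.184 / 1.58
gamma = 19.769 kN/m^3


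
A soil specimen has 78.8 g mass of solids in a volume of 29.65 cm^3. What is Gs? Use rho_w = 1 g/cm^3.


Using Gs = m_s / (V_s * rho_w)
Since rho_w = 1 g/cm^3:
Gs = 78.8 / 29.65
Gs = 2.658


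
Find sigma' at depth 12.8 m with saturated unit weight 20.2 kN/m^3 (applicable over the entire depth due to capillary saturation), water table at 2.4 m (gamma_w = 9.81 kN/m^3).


Total stress = gamma_sat * depth
sigma = 20.2 * 12.8 = 258.56 kPa
Pore water pressure u = gamma_w * (depth - d_wt)
u = 9.81 * (12.8 - 2.4) = 102.024 kPa
Effective stress = sigma - u
sigma' = 258.56 - 102.024 = 156.54 kPa


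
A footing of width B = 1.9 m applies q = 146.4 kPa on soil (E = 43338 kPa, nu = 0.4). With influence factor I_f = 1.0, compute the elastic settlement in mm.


Using Se = q * B * (1 - nu^2) * I_f / E
1 - nu^2 = 1 - 0.4^2 = 0.84
Se = 146.4 * 1.9 * 0.84 * 1.0 / 43338
Se = 0.005391 m
Convert to mm: Se = 0.005391 * 1000 = 5.391 mm


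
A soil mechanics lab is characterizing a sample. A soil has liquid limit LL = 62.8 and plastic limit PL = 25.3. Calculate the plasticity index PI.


Using PI = LL - PL
PI = 62.8 - 25.3
PI = 37.5


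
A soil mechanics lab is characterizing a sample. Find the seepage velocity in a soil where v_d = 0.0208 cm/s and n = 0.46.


Using v_s = v_d / n
v_s = 0.0208 / 0.46
v_s = 0.04522 cm/s


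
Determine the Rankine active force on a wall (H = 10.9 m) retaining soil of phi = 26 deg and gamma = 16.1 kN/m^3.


Result: 373.45 kN/m

Derivation:
Compute active earth pressure coefficient:
Ka = tan^2(45 - phi/2) = tan^2(32.0) = 0.390462
Compute active force:
Pa = 0.5 * Ka * gamma * H^2
Pa = 0.5 * 0.390462 * 16.1 * 10.9^2
Pa = 373.45 kN/m


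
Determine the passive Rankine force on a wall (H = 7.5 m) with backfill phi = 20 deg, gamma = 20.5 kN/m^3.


Compute passive earth pressure coefficient:
Kp = tan^2(45 + phi/2) = tan^2(55.0) = 2.039607
Compute passive force:
Pp = 0.5 * Kp * gamma * H^2
Pp = 0.5 * 2.039607 * 20.5 * 7.5^2
Pp = 1175.96 kN/m


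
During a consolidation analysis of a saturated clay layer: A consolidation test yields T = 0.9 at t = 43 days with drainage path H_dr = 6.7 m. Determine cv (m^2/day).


Using cv = T * H_dr^2 / t
H_dr^2 = 6.7^2 = 44.89
cv = 0.9 * 44.89 / 43
cv = 0.93956 m^2/day


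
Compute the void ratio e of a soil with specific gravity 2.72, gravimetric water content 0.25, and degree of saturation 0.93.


Result: 0.7312

Derivation:
Using the relation e = Gs * w / S
e = 2.72 * 0.25 / 0.93
e = 0.7312


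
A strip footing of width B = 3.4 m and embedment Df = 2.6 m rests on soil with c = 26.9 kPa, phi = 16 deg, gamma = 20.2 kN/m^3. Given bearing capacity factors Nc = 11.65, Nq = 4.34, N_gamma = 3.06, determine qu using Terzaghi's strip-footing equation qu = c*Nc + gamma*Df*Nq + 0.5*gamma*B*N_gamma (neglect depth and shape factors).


Compute qu = c*Nc + gamma*Df*Nq + 0.5*gamma*B*N_gamma
Term 1: 26.9 * 11.65 = 313.385
Term 2: 20.2 * 2.6 * 4.34 = 227.9368
Term 3: 0.5 * 20.2 * 3.4 * 3.06 = 105.0804
qu = 313.385 + 227.9368 + 105.0804
qu = 646.4 kPa


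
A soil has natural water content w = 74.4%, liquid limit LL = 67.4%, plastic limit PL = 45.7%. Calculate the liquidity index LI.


First compute the plasticity index:
PI = LL - PL = 67.4 - 45.7 = 21.7
Then compute the liquidity index:
LI = (w - PL) / PI
LI = (74.4 - 45.7) / 21.7
LI = 1.323


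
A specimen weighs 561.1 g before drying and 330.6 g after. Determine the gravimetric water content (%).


Using w = (m_wet - m_dry) / m_dry * 100
m_wet - m_dry = 561.1 - 330.6 = 230.5 g
w = 230.5 / 330.6 * 100
w = 69.72 %


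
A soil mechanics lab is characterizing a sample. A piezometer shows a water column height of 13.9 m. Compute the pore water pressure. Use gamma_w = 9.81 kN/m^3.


Using u = gamma_w * h_w
u = 9.81 * 13.9
u = 136.36 kPa


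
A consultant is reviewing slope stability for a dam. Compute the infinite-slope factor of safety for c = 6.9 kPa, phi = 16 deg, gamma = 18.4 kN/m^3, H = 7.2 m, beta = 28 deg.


Result: 0.665

Derivation:
Using Fs = c / (gamma*H*sin(beta)*cos(beta)) + tan(phi)/tan(beta)
Cohesion contribution = 6.9 / (18.4*7.2*sin(28)*cos(28))
Cohesion contribution = 0.125648
Friction contribution = tan(16)/tan(28) = 0.53929
Fs = 0.125648 + 0.53929
Fs = 0.665


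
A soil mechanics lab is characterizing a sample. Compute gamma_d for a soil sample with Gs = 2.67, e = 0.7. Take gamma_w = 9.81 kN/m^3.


Using gamma_d = Gs * gamma_w / (1 + e)
gamma_d = 2.67 * 9.81 / (1 + 0.7)
gamma_d = 2.67 * 9.81 / 1.7
gamma_d = 15.407 kN/m^3


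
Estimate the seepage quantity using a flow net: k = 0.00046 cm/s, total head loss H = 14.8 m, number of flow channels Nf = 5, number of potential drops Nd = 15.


Convert k to m/s for unit consistency with H:
k = 0.00046 cm/s = 0.00046 / 100 m/s = 4.6e-06 m/s
Using q = k * H * Nf / Nd
Nf / Nd = 5 / 15 = 0.3333
q = 4.6e-06 * 14.8 * 0.3333
q = 2.269e-05 m^3/s per m


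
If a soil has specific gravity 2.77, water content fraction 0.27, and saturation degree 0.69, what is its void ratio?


Using the relation e = Gs * w / S
e = 2.77 * 0.27 / 0.69
e = 1.0839


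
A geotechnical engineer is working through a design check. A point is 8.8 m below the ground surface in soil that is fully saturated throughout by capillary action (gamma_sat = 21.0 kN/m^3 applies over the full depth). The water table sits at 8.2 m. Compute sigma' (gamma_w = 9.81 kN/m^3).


Result: 178.91 kPa

Derivation:
Total stress = gamma_sat * depth
sigma = 21.0 * 8.8 = 184.8 kPa
Pore water pressure u = gamma_w * (depth - d_wt)
u = 9.81 * (8.8 - 8.2) = 5.886 kPa
Effective stress = sigma - u
sigma' = 184.8 - 5.886 = 178.91 kPa


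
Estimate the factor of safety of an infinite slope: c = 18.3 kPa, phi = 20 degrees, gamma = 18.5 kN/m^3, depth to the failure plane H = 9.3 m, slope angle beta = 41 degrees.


Using Fs = c / (gamma*H*sin(beta)*cos(beta)) + tan(phi)/tan(beta)
Cohesion contribution = 18.3 / (18.5*9.3*sin(41)*cos(41))
Cohesion contribution = 0.214819
Friction contribution = tan(20)/tan(41) = 0.4187
Fs = 0.214819 + 0.4187
Fs = 0.634


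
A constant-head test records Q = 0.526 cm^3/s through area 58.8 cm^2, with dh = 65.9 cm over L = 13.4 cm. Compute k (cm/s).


Compute hydraulic gradient:
i = dh / L = 65.9 / 13.4 = 4.91791
Then apply Darcy's law:
k = Q / (A * i)
k = 0.526 / (58.8 * 4.91791)
k = 0.526 / 289.173
k = 0.001819 cm/s


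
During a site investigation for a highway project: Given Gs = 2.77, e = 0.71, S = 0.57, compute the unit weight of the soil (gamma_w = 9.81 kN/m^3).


Using gamma = gamma_w * (Gs + S*e) / (1 + e)
Numerator: Gs + S*e = 2.77 + 0.57*0.71 = 3.1747
Denominator: 1 + e = 1 + 0.71 = 1.71
gamma = 9.81 * 3.1747 / 1.71
gamma = 18.213 kN/m^3


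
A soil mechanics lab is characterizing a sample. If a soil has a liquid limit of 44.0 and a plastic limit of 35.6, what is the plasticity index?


Result: 8.4

Derivation:
Using PI = LL - PL
PI = 44.0 - 35.6
PI = 8.4


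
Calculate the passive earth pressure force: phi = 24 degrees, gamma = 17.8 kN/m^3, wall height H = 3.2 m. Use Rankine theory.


Result: 216.1 kN/m

Derivation:
Compute passive earth pressure coefficient:
Kp = tan^2(45 + phi/2) = tan^2(57.0) = 2.371184
Compute passive force:
Pp = 0.5 * Kp * gamma * H^2
Pp = 0.5 * 2.371184 * 17.8 * 3.2^2
Pp = 216.1 kN/m


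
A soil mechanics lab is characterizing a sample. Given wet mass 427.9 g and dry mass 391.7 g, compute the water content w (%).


Result: 9.24 %

Derivation:
Using w = (m_wet - m_dry) / m_dry * 100
m_wet - m_dry = 427.9 - 391.7 = 36.2 g
w = 36.2 / 391.7 * 100
w = 9.24 %


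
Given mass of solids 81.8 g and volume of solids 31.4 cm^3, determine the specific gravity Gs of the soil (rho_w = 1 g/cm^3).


Result: 2.605

Derivation:
Using Gs = m_s / (V_s * rho_w)
Since rho_w = 1 g/cm^3:
Gs = 81.8 / 31.4
Gs = 2.605


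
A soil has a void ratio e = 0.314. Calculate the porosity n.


Using the relation n = e / (1 + e)
n = 0.314 / (1 + 0.314)
n = 0.314 / 1.314
n = 0.239


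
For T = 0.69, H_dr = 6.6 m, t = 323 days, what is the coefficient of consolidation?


Using cv = T * H_dr^2 / t
H_dr^2 = 6.6^2 = 43.56
cv = 0.69 * 43.56 / 323
cv = 0.09305 m^2/day


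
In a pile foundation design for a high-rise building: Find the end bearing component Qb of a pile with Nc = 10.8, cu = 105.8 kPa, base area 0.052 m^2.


Using Qb = Nc * cu * Ab
Qb = 10.8 * 105.8 * 0.052
Qb = 59.42 kN


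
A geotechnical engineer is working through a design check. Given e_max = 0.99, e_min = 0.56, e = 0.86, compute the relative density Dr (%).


Using Dr = (e_max - e) / (e_max - e_min) * 100
e_max - e = 0.99 - 0.86 = 0.13
e_max - e_min = 0.99 - 0.56 = 0.43
Dr = 0.13 / 0.43 * 100
Dr = 30.23 %


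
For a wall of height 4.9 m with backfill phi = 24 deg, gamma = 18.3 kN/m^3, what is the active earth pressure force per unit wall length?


Compute active earth pressure coefficient:
Ka = tan^2(45 - phi/2) = tan^2(33.0) = 0.42173
Compute active force:
Pa = 0.5 * Ka * gamma * H^2
Pa = 0.5 * 0.42173 * 18.3 * 4.9^2
Pa = 92.65 kN/m


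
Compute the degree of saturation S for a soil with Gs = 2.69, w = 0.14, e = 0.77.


Using S = Gs * w / e
S = 2.69 * 0.14 / 0.77
S = 0.4891


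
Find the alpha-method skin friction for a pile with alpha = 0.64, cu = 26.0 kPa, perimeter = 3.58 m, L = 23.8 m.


Using Qs = alpha * cu * perimeter * L
Qs = 0.64 * 26.0 * 3.58 * 23.8
Qs = 1417.79 kN


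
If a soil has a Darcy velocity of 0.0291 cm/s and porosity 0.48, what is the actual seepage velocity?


Result: 0.06063 cm/s

Derivation:
Using v_s = v_d / n
v_s = 0.0291 / 0.48
v_s = 0.06063 cm/s


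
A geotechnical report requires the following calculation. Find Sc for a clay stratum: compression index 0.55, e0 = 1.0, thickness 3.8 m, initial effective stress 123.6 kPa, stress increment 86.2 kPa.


Using Sc = Cc * H / (1 + e0) * log10((sigma0 + delta_sigma) / sigma0)
Stress ratio = (123.6 + 86.2) / 123.6 = 1.69741
log10(1.69741) = 0.229787
Cc * H / (1 + e0) = 0.55 * 3.8 / (1 + 1.0) = 1.045
Sc = 1.045 * 0.229787
Sc = 0.2401 m


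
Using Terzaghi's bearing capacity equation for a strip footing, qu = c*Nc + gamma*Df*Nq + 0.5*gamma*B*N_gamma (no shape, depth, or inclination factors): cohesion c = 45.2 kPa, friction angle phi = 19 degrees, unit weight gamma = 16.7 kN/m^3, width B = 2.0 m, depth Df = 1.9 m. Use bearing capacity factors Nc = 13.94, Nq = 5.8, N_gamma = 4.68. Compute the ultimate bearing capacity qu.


Compute qu = c*Nc + gamma*Df*Nq + 0.5*gamma*B*N_gamma
Term 1: 45.2 * 13.94 = 630.088
Term 2: 16.7 * 1.9 * 5.8 = 184.034
Term 3: 0.5 * 16.7 * 2.0 * 4.68 = 78.156
qu = 630.088 + 184.034 + 78.156
qu = 892.28 kPa


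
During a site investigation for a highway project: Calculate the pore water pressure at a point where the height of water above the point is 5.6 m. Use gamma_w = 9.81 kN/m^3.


Using u = gamma_w * h_w
u = 9.81 * 5.6
u = 54.94 kPa


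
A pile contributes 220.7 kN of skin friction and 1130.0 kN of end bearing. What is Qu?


Using Qu = Qf + Qb
Qu = 220.7 + 1130.0
Qu = 1350.7 kN


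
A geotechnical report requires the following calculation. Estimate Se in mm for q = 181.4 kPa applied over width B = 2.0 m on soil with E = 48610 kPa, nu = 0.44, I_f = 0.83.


Using Se = q * B * (1 - nu^2) * I_f / E
1 - nu^2 = 1 - 0.44^2 = 0.8064
Se = 181.4 * 2.0 * 0.8064 * 0.83 / 48610
Se = 0.004995 m
Convert to mm: Se = 0.004995 * 1000 = 4.995 mm


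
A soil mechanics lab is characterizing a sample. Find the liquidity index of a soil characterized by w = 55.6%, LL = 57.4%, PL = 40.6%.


Result: 0.893

Derivation:
First compute the plasticity index:
PI = LL - PL = 57.4 - 40.6 = 16.8
Then compute the liquidity index:
LI = (w - PL) / PI
LI = (55.6 - 40.6) / 16.8
LI = 0.893


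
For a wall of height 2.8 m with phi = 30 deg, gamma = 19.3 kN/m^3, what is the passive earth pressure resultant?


Compute passive earth pressure coefficient:
Kp = tan^2(45 + phi/2) = tan^2(60.0) = 3
Compute passive force:
Pp = 0.5 * Kp * gamma * H^2
Pp = 0.5 * 3 * 19.3 * 2.8^2
Pp = 226.97 kN/m


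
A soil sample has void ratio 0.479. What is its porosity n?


Result: 0.3239

Derivation:
Using the relation n = e / (1 + e)
n = 0.479 / (1 + 0.479)
n = 0.479 / 1.479
n = 0.3239


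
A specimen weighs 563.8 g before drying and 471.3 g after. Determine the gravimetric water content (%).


Result: 19.63 %

Derivation:
Using w = (m_wet - m_dry) / m_dry * 100
m_wet - m_dry = 563.8 - 471.3 = 92.5 g
w = 92.5 / 471.3 * 100
w = 19.63 %


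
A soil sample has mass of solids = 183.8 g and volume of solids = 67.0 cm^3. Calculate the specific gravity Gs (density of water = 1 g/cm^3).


Using Gs = m_s / (V_s * rho_w)
Since rho_w = 1 g/cm^3:
Gs = 183.8 / 67.0
Gs = 2.743


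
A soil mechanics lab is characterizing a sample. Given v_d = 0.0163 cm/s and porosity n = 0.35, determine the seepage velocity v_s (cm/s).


Result: 0.04657 cm/s

Derivation:
Using v_s = v_d / n
v_s = 0.0163 / 0.35
v_s = 0.04657 cm/s


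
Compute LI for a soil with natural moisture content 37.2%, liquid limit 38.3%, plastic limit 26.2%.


First compute the plasticity index:
PI = LL - PL = 38.3 - 26.2 = 12.1
Then compute the liquidity index:
LI = (w - PL) / PI
LI = (37.2 - 26.2) / 12.1
LI = 0.909


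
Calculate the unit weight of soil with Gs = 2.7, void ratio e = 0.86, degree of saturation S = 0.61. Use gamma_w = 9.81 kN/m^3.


Result: 17.007 kN/m^3

Derivation:
Using gamma = gamma_w * (Gs + S*e) / (1 + e)
Numerator: Gs + S*e = 2.7 + 0.61*0.86 = 3.2246
Denominator: 1 + e = 1 + 0.86 = 1.86
gamma = 9.81 * 3.2246 / 1.86
gamma = 17.007 kN/m^3


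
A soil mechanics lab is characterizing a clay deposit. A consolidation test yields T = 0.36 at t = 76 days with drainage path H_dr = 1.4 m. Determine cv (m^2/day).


Using cv = T * H_dr^2 / t
H_dr^2 = 1.4^2 = 1.96
cv = 0.36 * 1.96 / 76
cv = 0.00928 m^2/day


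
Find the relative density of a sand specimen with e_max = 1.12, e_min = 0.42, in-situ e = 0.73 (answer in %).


Result: 55.71 %

Derivation:
Using Dr = (e_max - e) / (e_max - e_min) * 100
e_max - e = 1.12 - 0.73 = 0.39
e_max - e_min = 1.12 - 0.42 = 0.7
Dr = 0.39 / 0.7 * 100
Dr = 55.71 %


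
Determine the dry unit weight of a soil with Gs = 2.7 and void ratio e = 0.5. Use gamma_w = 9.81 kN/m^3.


Using gamma_d = Gs * gamma_w / (1 + e)
gamma_d = 2.7 * 9.81 / (1 + 0.5)
gamma_d = 2.7 * 9.81 / 1.5
gamma_d = 17.658 kN/m^3


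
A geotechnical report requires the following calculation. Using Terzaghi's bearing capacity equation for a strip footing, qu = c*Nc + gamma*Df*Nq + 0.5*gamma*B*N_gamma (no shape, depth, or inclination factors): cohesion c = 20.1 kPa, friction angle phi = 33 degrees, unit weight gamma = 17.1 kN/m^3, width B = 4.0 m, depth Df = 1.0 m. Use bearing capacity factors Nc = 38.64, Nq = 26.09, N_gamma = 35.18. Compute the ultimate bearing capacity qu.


Result: 2425.96 kPa

Derivation:
Compute qu = c*Nc + gamma*Df*Nq + 0.5*gamma*B*N_gamma
Term 1: 20.1 * 38.64 = 776.664
Term 2: 17.1 * 1.0 * 26.09 = 446.139
Term 3: 0.5 * 17.1 * 4.0 * 35.18 = 1203.156
qu = 776.664 + 446.139 + 1203.156
qu = 2425.96 kPa


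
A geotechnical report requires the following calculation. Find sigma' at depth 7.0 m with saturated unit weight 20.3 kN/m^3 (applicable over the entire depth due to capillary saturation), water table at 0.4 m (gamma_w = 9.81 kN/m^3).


Total stress = gamma_sat * depth
sigma = 20.3 * 7.0 = 142.1 kPa
Pore water pressure u = gamma_w * (depth - d_wt)
u = 9.81 * (7.0 - 0.4) = 64.746 kPa
Effective stress = sigma - u
sigma' = 142.1 - 64.746 = 77.35 kPa


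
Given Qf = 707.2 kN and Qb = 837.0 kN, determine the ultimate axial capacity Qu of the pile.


Using Qu = Qf + Qb
Qu = 707.2 + 837.0
Qu = 1544.2 kN


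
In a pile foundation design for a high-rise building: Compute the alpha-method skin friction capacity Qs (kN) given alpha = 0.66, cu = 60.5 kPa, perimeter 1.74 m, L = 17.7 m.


Using Qs = alpha * cu * perimeter * L
Qs = 0.66 * 60.5 * 1.74 * 17.7
Qs = 1229.76 kN


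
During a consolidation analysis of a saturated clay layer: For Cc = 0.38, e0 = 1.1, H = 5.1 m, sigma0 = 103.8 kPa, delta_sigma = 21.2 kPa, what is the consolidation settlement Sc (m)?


Using Sc = Cc * H / (1 + e0) * log10((sigma0 + delta_sigma) / sigma0)
Stress ratio = (103.8 + 21.2) / 103.8 = 1.20424
log10(1.20424) = 0.0807127
Cc * H / (1 + e0) = 0.38 * 5.1 / (1 + 1.1) = 0.922857
Sc = 0.922857 * 0.0807127
Sc = 0.0745 m


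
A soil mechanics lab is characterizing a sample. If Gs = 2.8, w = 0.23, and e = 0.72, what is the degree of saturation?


Result: 0.8944

Derivation:
Using S = Gs * w / e
S = 2.8 * 0.23 / 0.72
S = 0.8944


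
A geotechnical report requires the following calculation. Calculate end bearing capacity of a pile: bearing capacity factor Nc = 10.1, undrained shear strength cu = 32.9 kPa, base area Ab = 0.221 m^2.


Using Qb = Nc * cu * Ab
Qb = 10.1 * 32.9 * 0.221
Qb = 73.44 kN


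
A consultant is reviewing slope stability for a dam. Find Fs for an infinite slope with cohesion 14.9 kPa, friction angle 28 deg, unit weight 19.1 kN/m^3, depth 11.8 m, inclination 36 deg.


Using Fs = c / (gamma*H*sin(beta)*cos(beta)) + tan(phi)/tan(beta)
Cohesion contribution = 14.9 / (19.1*11.8*sin(36)*cos(36))
Cohesion contribution = 0.139026
Friction contribution = tan(28)/tan(36) = 0.731835
Fs = 0.139026 + 0.731835
Fs = 0.871


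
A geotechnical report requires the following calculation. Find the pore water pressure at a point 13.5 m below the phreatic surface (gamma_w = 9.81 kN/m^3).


Using u = gamma_w * h_w
u = 9.81 * 13.5
u = 132.44 kPa


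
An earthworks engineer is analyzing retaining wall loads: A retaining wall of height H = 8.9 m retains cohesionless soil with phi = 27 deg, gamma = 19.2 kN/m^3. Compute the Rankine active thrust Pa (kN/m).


Result: 285.56 kN/m

Derivation:
Compute active earth pressure coefficient:
Ka = tan^2(45 - phi/2) = tan^2(31.5) = 0.375525
Compute active force:
Pa = 0.5 * Ka * gamma * H^2
Pa = 0.5 * 0.375525 * 19.2 * 8.9^2
Pa = 285.56 kN/m


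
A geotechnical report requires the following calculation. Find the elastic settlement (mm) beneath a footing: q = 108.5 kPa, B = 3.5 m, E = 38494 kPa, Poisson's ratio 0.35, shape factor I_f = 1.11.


Using Se = q * B * (1 - nu^2) * I_f / E
1 - nu^2 = 1 - 0.35^2 = 0.8775
Se = 108.5 * 3.5 * 0.8775 * 1.11 / 38494
Se = 0.009609 m
Convert to mm: Se = 0.009609 * 1000 = 9.609 mm


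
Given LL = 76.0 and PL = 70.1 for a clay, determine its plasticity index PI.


Result: 5.9

Derivation:
Using PI = LL - PL
PI = 76.0 - 70.1
PI = 5.9


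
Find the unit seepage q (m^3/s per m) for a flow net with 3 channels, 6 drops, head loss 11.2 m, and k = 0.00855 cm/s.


Convert k to m/s for unit consistency with H:
k = 0.00855 cm/s = 0.00855 / 100 m/s = 8.55e-05 m/s
Using q = k * H * Nf / Nd
Nf / Nd = 3 / 6 = 0.5
q = 8.55e-05 * 11.2 * 0.5
q = 0.0004788 m^3/s per m


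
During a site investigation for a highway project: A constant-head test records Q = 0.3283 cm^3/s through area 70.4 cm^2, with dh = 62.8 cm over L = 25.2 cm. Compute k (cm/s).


Compute hydraulic gradient:
i = dh / L = 62.8 / 25.2 = 2.49206
Then apply Darcy's law:
k = Q / (A * i)
k = 0.3283 / (70.4 * 2.49206)
k = 0.3283 / 175.441
k = 0.001871 cm/s


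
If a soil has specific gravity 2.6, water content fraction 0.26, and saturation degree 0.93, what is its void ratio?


Using the relation e = Gs * w / S
e = 2.6 * 0.26 / 0.93
e = 0.7269


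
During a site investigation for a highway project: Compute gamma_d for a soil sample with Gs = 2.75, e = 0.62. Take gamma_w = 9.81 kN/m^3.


Result: 16.653 kN/m^3

Derivation:
Using gamma_d = Gs * gamma_w / (1 + e)
gamma_d = 2.75 * 9.81 / (1 + 0.62)
gamma_d = 2.75 * 9.81 / 1.62
gamma_d = 16.653 kN/m^3


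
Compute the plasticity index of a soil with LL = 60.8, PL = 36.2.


Using PI = LL - PL
PI = 60.8 - 36.2
PI = 24.6


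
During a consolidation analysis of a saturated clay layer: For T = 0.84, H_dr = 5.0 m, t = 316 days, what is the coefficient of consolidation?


Using cv = T * H_dr^2 / t
H_dr^2 = 5.0^2 = 25.0
cv = 0.84 * 25.0 / 316
cv = 0.06646 m^2/day


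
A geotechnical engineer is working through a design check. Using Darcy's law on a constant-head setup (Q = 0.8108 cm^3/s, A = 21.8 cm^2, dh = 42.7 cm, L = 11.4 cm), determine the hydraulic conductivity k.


Compute hydraulic gradient:
i = dh / L = 42.7 / 11.4 = 3.74561
Then apply Darcy's law:
k = Q / (A * i)
k = 0.8108 / (21.8 * 3.74561)
k = 0.8108 / 81.6544
k = 0.00993 cm/s


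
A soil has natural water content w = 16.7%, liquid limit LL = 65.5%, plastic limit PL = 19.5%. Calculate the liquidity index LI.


Result: -0.061

Derivation:
First compute the plasticity index:
PI = LL - PL = 65.5 - 19.5 = 46.0
Then compute the liquidity index:
LI = (w - PL) / PI
LI = (16.7 - 19.5) / 46.0
LI = -0.061


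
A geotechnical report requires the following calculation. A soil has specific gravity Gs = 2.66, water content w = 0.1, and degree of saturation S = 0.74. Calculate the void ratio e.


Using the relation e = Gs * w / S
e = 2.66 * 0.1 / 0.74
e = 0.3595


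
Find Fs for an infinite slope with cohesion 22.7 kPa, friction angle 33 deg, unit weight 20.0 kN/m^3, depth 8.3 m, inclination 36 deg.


Using Fs = c / (gamma*H*sin(beta)*cos(beta)) + tan(phi)/tan(beta)
Cohesion contribution = 22.7 / (20.0*8.3*sin(36)*cos(36))
Cohesion contribution = 0.287569
Friction contribution = tan(33)/tan(36) = 0.893833
Fs = 0.287569 + 0.893833
Fs = 1.181


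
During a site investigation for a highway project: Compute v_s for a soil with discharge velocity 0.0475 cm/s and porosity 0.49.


Result: 0.09694 cm/s

Derivation:
Using v_s = v_d / n
v_s = 0.0475 / 0.49
v_s = 0.09694 cm/s


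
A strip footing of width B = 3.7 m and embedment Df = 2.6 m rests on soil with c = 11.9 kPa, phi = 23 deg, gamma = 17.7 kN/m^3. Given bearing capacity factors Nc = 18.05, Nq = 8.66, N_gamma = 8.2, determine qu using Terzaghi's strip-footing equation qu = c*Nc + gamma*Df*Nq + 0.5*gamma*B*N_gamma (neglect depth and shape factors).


Compute qu = c*Nc + gamma*Df*Nq + 0.5*gamma*B*N_gamma
Term 1: 11.9 * 18.05 = 214.795
Term 2: 17.7 * 2.6 * 8.66 = 398.5332
Term 3: 0.5 * 17.7 * 3.7 * 8.2 = 268.509
qu = 214.795 + 398.5332 + 268.509
qu = 881.84 kPa


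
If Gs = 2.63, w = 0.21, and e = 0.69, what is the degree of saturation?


Result: 0.8004

Derivation:
Using S = Gs * w / e
S = 2.63 * 0.21 / 0.69
S = 0.8004


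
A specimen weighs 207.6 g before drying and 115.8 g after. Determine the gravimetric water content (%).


Using w = (m_wet - m_dry) / m_dry * 100
m_wet - m_dry = 207.6 - 115.8 = 91.8 g
w = 91.8 / 115.8 * 100
w = 79.27 %


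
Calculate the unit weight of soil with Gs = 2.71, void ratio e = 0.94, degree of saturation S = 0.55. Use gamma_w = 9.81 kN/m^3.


Using gamma = gamma_w * (Gs + S*e) / (1 + e)
Numerator: Gs + S*e = 2.71 + 0.55*0.94 = 3.227
Denominator: 1 + e = 1 + 0.94 = 1.94
gamma = 9.81 * 3.227 / 1.94
gamma = 16.318 kN/m^3
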